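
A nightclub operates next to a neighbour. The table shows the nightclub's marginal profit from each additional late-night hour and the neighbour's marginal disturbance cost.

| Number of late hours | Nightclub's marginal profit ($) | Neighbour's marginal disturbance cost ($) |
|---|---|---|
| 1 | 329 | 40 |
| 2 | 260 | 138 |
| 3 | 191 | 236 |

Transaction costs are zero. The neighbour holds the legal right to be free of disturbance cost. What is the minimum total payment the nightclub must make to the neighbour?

$178

Efficient level: marginal profit ≥ marginal disturbance cost through level 2, so k* = 2.
With the neighbour holding the right, the nightclub must at least compensate total damage at k*: 40 + 138 = 178.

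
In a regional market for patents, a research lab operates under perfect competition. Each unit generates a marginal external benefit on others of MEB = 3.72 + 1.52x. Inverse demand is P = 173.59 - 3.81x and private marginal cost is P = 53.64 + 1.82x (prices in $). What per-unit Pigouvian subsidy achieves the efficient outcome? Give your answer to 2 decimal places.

subsidy = $49.46 per unit

Social marginal cost = private MC − MEB = 49.92 + 0.30x.
Set SMC = demand: 49.92 + 0.30x = 173.59 - 3.81x → x* = 30.0900.
The Pigouvian subsidy equals MEB at x*: 3.72 + 1.52×30.0900 = 49.4568.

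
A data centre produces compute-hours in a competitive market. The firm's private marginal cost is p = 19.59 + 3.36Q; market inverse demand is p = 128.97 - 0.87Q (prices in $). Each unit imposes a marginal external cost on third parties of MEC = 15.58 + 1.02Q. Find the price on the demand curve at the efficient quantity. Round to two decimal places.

Social marginal cost = private MC + MEC = 35.17 + 4.38Q.
Set SMC = demand: 35.17 + 4.38Q = 128.97 - 0.87Q → Q* = 17.8667.
Consumer price on the demand curve at Q*: 128.97 − 0.87×17.8667 = 113.4260.

P = $113.43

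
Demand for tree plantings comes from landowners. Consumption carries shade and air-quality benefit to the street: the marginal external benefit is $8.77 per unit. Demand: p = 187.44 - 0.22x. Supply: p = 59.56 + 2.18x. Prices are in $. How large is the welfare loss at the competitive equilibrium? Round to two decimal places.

Market equilibrium (private): 59.56 + 2.18x = 187.44 - 0.22x → x_m = 53.2833.
Social marginal benefit = demand + MEB = 196.21 - 0.22x.
Set SMB = MC: 196.21 - 0.22x = 59.56 + 2.18x → x* = 56.9375.
The loss is the area between SMB and MC from x* to x_m; with linear curves that's a triangle of height MEB(x_m).
DWL = ½ × 3.6542 × 8.7700 = 16.0237.

DWL = $16.02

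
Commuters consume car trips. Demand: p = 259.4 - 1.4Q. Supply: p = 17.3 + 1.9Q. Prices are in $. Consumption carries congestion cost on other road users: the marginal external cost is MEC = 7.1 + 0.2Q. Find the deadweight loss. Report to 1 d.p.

Market equilibrium (private): 17.3 + 1.9Q = 259.4 - 1.4Q → Q_m = 73.3636.
Social marginal benefit = demand − MEC = 252.3 - 1.6Q.
Set SMB = MC: 252.3 - 1.6Q = 17.3 + 1.9Q → Q* = 67.1429.
Between Q* and Q_m the wedge MC − SMB runs linearly from 0 to MEC(Q_m), so the loss is a triangle.
DWL = ½ × 6.2207 × 21.7727 = 67.7207.

DWL = $67.7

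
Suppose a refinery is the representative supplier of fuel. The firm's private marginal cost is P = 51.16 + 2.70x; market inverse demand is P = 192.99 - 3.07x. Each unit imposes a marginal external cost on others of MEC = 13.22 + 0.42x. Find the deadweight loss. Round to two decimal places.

DWL = 44.77

Market equilibrium (private): 51.16 + 2.70x = 192.99 - 3.07x → x_m = 24.5806.
Social marginal cost = private MC + MEC = 64.38 + 3.12x.
Set SMC = demand: 64.38 + 3.12x = 192.99 - 3.07x → x* = 20.7771.
Height of the DWL triangle at x_m is SMC(x_m) − demand(x_m) = MEC(x_m) = 23.5438.
DWL = ½ × 3.8035 × 23.5438 = 44.7744.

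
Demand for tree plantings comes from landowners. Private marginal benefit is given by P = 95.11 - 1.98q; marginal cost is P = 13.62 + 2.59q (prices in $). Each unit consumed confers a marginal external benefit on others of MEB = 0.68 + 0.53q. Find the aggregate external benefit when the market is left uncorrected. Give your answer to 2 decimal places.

$96.39

Market equilibrium (private): 13.62 + 2.59q = 95.11 - 1.98q → q_m = 17.8315.
Total external benefit = ∫₀^{q_m} (0.68 + 0.53q) dq = 0.68×17.8315 + ½×0.53×17.8315² = 96.3855.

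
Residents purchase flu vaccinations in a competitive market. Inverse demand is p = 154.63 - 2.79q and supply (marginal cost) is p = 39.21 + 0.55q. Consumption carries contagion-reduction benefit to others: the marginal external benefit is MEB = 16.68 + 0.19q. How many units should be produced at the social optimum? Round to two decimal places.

Social marginal benefit = demand + MEB = 171.31 - 2.60q.
Set SMB = MC: 171.31 - 2.60q = 39.21 + 0.55q → q* = 41.9365.

q* = 41.94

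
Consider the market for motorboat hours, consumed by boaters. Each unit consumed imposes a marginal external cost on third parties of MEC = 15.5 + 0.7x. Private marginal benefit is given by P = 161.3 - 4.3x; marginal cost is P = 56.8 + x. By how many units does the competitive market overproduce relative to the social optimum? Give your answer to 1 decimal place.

4.9 units

Market equilibrium (private): 56.8 + x = 161.3 - 4.3x → x_m = 19.7170.
Social marginal benefit = demand − MEC = 145.8 - 5.0x.
Set SMB = MC: 145.8 - 5.0x = 56.8 + x → x* = 14.8333.
Gap = |19.7170 − 14.8333| = 4.8837.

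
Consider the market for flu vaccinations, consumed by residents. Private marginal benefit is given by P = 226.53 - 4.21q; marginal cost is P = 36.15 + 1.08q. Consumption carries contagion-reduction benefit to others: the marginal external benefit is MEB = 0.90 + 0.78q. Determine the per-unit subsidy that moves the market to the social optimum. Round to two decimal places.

subsidy = 33.98 per unit

Social marginal benefit = demand + MEB = 227.43 - 3.43q.
Set SMB = MC: 227.43 - 3.43q = 36.15 + 1.08q → q* = 42.4124.
The Pigouvian subsidy equals MEB at q*: 0.90 + 0.78×42.4124 = 33.9817.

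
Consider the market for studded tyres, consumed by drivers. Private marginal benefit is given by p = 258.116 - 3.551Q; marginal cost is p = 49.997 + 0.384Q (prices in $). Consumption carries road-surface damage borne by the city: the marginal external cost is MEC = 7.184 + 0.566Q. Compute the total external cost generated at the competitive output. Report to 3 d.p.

Market equilibrium (private): 49.997 + 0.384Q = 258.116 - 3.551Q → Q_m = 52.8892.
Total external cost = ∫₀^{Q_m} (7.184 + 0.566Q) dQ = 7.184×52.8892 + ½×0.566×52.8892² = 1171.5827.

$1171.583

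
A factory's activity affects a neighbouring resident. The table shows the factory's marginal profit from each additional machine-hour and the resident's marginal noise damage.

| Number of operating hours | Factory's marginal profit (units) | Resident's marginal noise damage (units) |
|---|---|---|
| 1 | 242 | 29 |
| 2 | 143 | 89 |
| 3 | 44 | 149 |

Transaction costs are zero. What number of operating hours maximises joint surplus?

Bargaining reaches the level where marginal profit last exceeds marginal noise damage.
That holds through level 2 (143 ≥ 89) but not at 3 (44 < 149).

2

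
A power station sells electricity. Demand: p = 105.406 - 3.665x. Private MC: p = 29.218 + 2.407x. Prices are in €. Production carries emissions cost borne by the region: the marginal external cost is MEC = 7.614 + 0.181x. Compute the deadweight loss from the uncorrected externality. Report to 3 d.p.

DWL = €7.813

Market equilibrium (private): 29.218 + 2.407x = 105.406 - 3.665x → x_m = 12.5474.
Social marginal cost = private MC + MEC = 36.832 + 2.588x.
Set SMC = demand: 36.832 + 2.588x = 105.406 - 3.665x → x* = 10.9666.
Height of the DWL triangle at x_m is SMC(x_m) − demand(x_m) = MEC(x_m) = 9.8851.
DWL = ½ × 1.5808 × 9.8851 = 7.8132.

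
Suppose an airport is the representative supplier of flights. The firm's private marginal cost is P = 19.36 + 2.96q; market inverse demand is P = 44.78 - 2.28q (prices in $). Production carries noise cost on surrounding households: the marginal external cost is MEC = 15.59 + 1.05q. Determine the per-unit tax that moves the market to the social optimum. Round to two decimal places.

Social marginal cost = private MC + MEC = 34.95 + 4.01q.
Set SMC = demand: 34.95 + 4.01q = 44.78 - 2.28q → q* = 1.5628.
The Pigouvian tax equals MEC at q*: 15.59 + 1.05×1.5628 = 17.2309.

tax = $17.23 per unit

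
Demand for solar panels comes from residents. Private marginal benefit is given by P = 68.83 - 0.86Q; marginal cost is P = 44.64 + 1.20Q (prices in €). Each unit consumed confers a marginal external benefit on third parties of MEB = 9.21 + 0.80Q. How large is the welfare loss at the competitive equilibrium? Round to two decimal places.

DWL = €137.35

Market equilibrium (private): 44.64 + 1.20Q = 68.83 - 0.86Q → Q_m = 11.7427.
Social marginal benefit = demand + MEB = 78.04 - 0.06Q.
Set SMB = MC: 78.04 - 0.06Q = 44.64 + 1.20Q → Q* = 26.5079.
The loss is the area between SMB and MC from Q* to Q_m; with linear curves that's a triangle of height MEB(Q_m).
DWL = ½ × 14.7652 × 18.6042 = 137.3474.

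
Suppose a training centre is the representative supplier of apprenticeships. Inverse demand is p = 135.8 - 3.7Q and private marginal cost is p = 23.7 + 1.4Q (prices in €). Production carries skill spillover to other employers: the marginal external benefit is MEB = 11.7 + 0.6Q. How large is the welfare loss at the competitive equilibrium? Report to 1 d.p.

Market equilibrium (private): 23.7 + 1.4Q = 135.8 - 3.7Q → Q_m = 21.9804.
Social marginal cost = private MC − MEB = 12.0 + 0.8Q.
Set SMC = demand: 12.0 + 0.8Q = 135.8 - 3.7Q → Q* = 27.5111.
The welfare-loss triangle has base |Q_m − Q*| and height MEB(Q_m) (the vertical gap between SMC and demand is zero at Q* and MEB at Q_m).
DWL = ½ × 5.5307 × 24.8882 = 68.8246.

DWL = €68.8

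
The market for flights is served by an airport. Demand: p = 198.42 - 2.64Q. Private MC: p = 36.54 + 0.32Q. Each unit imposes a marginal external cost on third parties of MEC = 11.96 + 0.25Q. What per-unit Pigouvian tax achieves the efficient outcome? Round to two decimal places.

Social marginal cost = private MC + MEC = 48.50 + 0.57Q.
Set SMC = demand: 48.50 + 0.57Q = 198.42 - 2.64Q → Q* = 46.7040.
The Pigouvian tax equals MEC at Q*: 11.96 + 0.25×46.7040 = 23.6360.

tax = 23.64 per unit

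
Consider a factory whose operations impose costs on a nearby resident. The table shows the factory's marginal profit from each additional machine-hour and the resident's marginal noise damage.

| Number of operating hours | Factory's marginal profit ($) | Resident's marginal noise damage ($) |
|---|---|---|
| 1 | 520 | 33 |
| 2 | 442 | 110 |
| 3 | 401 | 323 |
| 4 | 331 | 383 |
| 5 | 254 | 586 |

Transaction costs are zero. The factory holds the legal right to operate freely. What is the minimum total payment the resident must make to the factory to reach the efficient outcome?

Left alone the factory would choose level 5 (marginal profit stays positive).
Efficient level: k* = 3 (marginal profit ≥ marginal noise damage through 3).
The resident must at least cover the factory's forgone profit from cutting 5→3: 331 + 254 = 585.

$585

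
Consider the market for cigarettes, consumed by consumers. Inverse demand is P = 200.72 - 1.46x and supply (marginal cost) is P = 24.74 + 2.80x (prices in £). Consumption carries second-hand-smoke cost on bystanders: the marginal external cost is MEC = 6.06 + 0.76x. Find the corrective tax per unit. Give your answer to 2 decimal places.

tax = £31.78 per unit

Social marginal benefit = demand − MEC = 194.66 - 2.22x.
Set SMB = MC: 194.66 - 2.22x = 24.74 + 2.80x → x* = 33.8486.
The Pigouvian tax equals MEC at x*: 6.06 + 0.76×33.8486 = 31.7849.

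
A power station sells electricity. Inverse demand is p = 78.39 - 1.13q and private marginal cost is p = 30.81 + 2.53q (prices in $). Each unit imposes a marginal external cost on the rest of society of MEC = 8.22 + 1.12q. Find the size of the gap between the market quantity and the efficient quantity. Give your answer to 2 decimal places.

4.77 units

Market equilibrium (private): 30.81 + 2.53q = 78.39 - 1.13q → q_m = 13.0000.
Social marginal cost = private MC + MEC = 39.03 + 3.65q.
Set SMC = demand: 39.03 + 3.65q = 78.39 - 1.13q → q* = 8.2343.
Gap = |13.0000 − 8.2343| = 4.7657.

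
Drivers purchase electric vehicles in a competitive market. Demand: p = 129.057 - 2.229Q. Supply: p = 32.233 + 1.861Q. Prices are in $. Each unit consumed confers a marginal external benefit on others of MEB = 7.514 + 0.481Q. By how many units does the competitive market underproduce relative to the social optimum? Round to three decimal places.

5.237 units

Market equilibrium (private): 32.233 + 1.861Q = 129.057 - 2.229Q → Q_m = 23.6733.
Social marginal benefit = demand + MEB = 136.571 - 1.748Q.
Set SMB = MC: 136.571 - 1.748Q = 32.233 + 1.861Q → Q* = 28.9105.
Gap = |23.6733 − 28.9105| = 5.2372.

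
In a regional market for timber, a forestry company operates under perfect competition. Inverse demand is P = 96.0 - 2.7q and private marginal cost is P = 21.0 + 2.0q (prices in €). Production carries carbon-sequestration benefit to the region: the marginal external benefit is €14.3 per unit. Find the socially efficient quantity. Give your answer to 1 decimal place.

q* = 19.0

Social marginal cost = private MC − MEB = 6.7 + 2.0q.
Set SMC = demand: 6.7 + 2.0q = 96.0 - 2.7q → q* = 19.0000.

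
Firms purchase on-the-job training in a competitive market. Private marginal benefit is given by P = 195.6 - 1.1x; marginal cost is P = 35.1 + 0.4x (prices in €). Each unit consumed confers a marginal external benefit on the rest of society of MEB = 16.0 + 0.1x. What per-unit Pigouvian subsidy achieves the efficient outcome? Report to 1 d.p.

subsidy = €28.6 per unit

Social marginal benefit = demand + MEB = 211.6 - x.
Set SMB = MC: 211.6 - x = 35.1 + 0.4x → x* = 126.0714.
The Pigouvian subsidy equals MEB at x*: 16.0 + 0.1×126.0714 = 28.6071.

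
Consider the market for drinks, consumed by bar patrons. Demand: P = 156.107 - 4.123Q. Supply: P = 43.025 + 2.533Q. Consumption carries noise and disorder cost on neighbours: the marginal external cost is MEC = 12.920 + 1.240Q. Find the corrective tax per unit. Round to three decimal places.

Social marginal benefit = demand − MEC = 143.187 - 5.363Q.
Set SMB = MC: 143.187 - 5.363Q = 43.025 + 2.533Q → Q* = 12.6852.
The Pigouvian tax equals MEC at Q*: 12.920 + 1.240×12.6852 = 28.6496.

tax = 28.650 per unit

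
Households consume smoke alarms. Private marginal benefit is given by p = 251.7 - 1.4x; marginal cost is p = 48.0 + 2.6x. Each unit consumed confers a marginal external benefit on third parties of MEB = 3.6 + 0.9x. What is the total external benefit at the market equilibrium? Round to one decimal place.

1350.3

Market equilibrium (private): 48.0 + 2.6x = 251.7 - 1.4x → x_m = 50.9250.
Total external benefit = ∫₀^{x_m} (3.6 + 0.9x) dx = 3.6×50.9250 + ½×0.9×50.9250² = 1350.3400.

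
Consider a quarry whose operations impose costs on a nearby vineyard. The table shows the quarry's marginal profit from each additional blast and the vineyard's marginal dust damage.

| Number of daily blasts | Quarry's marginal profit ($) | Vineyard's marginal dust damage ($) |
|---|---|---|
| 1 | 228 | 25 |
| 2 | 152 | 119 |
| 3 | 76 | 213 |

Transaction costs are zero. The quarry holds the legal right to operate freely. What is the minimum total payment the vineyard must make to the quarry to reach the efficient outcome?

Left alone the quarry would choose level 3 (marginal profit stays positive).
Efficient level: k* = 2 (marginal profit ≥ marginal dust damage through 2).
The vineyard must at least cover the quarry's forgone profit from cutting 3→2: 76 = 76.

$76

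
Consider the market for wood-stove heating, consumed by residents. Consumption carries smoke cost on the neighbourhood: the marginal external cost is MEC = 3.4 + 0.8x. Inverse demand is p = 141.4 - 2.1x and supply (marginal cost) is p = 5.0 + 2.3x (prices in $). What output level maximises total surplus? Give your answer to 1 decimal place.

Social marginal benefit = demand − MEC = 138.0 - 2.9x.
Set SMB = MC: 138.0 - 2.9x = 5.0 + 2.3x → x* = 25.5769.

x* = 25.6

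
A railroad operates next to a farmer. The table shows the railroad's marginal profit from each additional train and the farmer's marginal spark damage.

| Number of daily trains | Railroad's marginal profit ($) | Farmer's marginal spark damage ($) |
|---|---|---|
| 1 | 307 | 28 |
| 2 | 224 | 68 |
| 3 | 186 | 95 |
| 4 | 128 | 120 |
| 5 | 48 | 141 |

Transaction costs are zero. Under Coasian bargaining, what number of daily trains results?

4

Bargaining reaches the level where marginal profit last exceeds marginal spark damage.
That holds through level 4 (128 ≥ 120) but not at 5 (48 < 141).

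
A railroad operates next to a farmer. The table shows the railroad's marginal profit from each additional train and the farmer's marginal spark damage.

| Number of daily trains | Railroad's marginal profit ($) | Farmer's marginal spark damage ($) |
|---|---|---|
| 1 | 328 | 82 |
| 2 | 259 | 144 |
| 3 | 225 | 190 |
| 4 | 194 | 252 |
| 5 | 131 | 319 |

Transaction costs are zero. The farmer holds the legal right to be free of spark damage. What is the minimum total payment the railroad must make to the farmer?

Efficient level: marginal profit ≥ marginal spark damage through level 3, so k* = 3.
With the farmer holding the right, the railroad must at least compensate total damage at k*: 82 + 144 + 190 = 416.

$416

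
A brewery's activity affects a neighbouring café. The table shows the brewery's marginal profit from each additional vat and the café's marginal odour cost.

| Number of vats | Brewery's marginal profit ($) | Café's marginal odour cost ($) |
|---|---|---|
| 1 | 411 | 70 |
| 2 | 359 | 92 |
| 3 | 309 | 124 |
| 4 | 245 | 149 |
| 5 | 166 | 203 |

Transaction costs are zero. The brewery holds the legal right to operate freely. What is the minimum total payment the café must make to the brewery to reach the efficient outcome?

$166

Left alone the brewery would choose level 5 (marginal profit stays positive).
Efficient level: k* = 4 (marginal profit ≥ marginal odour cost through 4).
The café must at least cover the brewery's forgone profit from cutting 5→4: 166 = 166.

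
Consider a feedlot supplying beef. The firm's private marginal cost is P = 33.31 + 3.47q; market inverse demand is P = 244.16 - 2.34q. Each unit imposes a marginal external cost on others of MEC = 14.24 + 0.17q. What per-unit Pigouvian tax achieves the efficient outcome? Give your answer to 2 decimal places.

tax = 19.83 per unit

Social marginal cost = private MC + MEC = 47.55 + 3.64q.
Set SMC = demand: 47.55 + 3.64q = 244.16 - 2.34q → q* = 32.8779.
The Pigouvian tax equals MEC at q*: 14.24 + 0.17×32.8779 = 19.8292.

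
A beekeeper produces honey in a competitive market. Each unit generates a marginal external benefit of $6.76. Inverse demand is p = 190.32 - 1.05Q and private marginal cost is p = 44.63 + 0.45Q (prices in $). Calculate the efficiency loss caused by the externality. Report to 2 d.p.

Market equilibrium (private): 44.63 + 0.45Q = 190.32 - 1.05Q → Q_m = 97.1267.
Social marginal cost = private MC − MEB = 37.87 + 0.45Q.
Set SMC = demand: 37.87 + 0.45Q = 190.32 - 1.05Q → Q* = 101.6333.
Height of the DWL triangle at Q_m is demand(Q_m) − SMC(Q_m) = MEB(Q_m) = 6.7600.
DWL = ½ × 4.5066 × 6.7600 = 15.2323.

DWL = $15.23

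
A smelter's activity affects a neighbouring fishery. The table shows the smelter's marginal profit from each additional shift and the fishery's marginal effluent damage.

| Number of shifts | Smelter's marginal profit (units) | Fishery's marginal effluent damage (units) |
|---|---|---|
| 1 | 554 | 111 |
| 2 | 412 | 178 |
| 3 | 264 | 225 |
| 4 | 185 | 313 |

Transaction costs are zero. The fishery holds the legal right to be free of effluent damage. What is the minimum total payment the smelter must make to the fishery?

514

Efficient level: marginal profit ≥ marginal effluent damage through level 3, so k* = 3.
With the fishery holding the right, the smelter must at least compensate total damage at k*: 111 + 178 + 225 = 514.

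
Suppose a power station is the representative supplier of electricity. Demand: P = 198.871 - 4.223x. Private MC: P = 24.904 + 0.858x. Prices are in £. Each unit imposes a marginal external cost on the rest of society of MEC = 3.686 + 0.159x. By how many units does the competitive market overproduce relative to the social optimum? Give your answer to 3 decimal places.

1.742 units

Market equilibrium (private): 24.904 + 0.858x = 198.871 - 4.223x → x_m = 34.2387.
Social marginal cost = private MC + MEC = 28.590 + 1.017x.
Set SMC = demand: 28.590 + 1.017x = 198.871 - 4.223x → x* = 32.4964.
Gap = |34.2387 − 32.4964| = 1.7423.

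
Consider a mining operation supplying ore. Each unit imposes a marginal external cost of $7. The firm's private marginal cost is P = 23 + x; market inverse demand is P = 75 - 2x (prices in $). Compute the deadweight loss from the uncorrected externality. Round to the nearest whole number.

DWL = $8

Market equilibrium (private): 23 + x = 75 - 2x → x_m = 17.3333.
Social marginal cost = private MC + MEC = 30 + x.
Set SMC = demand: 30 + x = 75 - 2x → x* = 15.0000.
Between x* and x_m the wedge SMC − demand runs linearly from 0 to MEC(x_m), so the loss is a triangle.
DWL = ½ × 2.3333 × 7.0000 = 8.1666.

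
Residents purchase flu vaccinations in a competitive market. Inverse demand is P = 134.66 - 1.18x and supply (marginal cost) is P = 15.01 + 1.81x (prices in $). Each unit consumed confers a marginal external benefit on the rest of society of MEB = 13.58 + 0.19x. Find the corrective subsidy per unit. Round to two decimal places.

subsidy = $22.62 per unit

Social marginal benefit = demand + MEB = 148.24 - 0.99x.
Set SMB = MC: 148.24 - 0.99x = 15.01 + 1.81x → x* = 47.5821.
The Pigouvian subsidy equals MEB at x*: 13.58 + 0.19×47.5821 = 22.6206.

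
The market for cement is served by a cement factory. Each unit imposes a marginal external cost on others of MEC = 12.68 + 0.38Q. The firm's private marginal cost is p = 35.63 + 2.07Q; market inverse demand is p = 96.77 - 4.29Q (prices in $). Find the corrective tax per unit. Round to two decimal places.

tax = $15.41 per unit

Social marginal cost = private MC + MEC = 48.31 + 2.45Q.
Set SMC = demand: 48.31 + 2.45Q = 96.77 - 4.29Q → Q* = 7.1899.
The Pigouvian tax equals MEC at Q*: 12.68 + 0.38×7.1899 = 15.4122.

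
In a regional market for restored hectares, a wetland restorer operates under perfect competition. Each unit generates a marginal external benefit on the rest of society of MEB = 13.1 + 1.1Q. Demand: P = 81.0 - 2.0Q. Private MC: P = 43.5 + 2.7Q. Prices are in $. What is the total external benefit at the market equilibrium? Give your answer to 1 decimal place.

Market equilibrium (private): 43.5 + 2.7Q = 81.0 - 2.0Q → Q_m = 7.9787.
Total external benefit = ∫₀^{Q_m} (13.1 + 1.1Q) dQ = 13.1×7.9787 + ½×1.1×7.9787² = 139.5338.

$139.5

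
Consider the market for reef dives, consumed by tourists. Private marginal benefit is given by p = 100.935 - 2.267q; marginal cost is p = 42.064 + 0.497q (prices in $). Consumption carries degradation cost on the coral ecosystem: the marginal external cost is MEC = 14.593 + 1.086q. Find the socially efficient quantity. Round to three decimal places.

Social marginal benefit = demand − MEC = 86.342 - 3.353q.
Set SMB = MC: 86.342 - 3.353q = 42.064 + 0.497q → q* = 11.5008.

q* = 11.501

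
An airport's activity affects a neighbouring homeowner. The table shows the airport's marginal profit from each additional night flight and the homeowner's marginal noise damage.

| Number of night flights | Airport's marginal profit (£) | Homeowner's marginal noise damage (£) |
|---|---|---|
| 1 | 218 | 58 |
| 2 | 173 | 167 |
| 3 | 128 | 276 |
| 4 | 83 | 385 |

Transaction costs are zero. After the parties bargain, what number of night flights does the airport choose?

2

Bargaining reaches the level where marginal profit last exceeds marginal noise damage.
That holds through level 2 (173 ≥ 167) but not at 3 (128 < 276).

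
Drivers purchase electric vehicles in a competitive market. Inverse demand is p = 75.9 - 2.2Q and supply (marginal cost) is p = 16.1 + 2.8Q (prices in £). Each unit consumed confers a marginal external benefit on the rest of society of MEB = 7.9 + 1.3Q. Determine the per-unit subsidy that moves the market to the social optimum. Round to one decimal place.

Social marginal benefit = demand + MEB = 83.8 - 0.9Q.
Set SMB = MC: 83.8 - 0.9Q = 16.1 + 2.8Q → Q* = 18.2973.
The Pigouvian subsidy equals MEB at Q*: 7.9 + 1.3×18.2973 = 31.6865.

subsidy = £31.7 per unit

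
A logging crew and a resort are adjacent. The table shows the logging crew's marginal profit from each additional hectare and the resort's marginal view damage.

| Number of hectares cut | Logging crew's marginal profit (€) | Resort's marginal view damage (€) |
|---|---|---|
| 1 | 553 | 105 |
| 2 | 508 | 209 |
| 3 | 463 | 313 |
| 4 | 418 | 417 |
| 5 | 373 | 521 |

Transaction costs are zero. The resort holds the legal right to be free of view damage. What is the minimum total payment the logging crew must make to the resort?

€1044

Efficient level: marginal profit ≥ marginal view damage through level 4, so k* = 4.
With the resort holding the right, the logging crew must at least compensate total damage at k*: 105 + 209 + 313 + 417 = 1044.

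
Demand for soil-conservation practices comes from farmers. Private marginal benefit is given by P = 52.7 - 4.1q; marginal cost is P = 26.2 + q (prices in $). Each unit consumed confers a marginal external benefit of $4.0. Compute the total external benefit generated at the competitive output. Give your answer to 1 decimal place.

Market equilibrium (private): 26.2 + q = 52.7 - 4.1q → q_m = 5.1961.
Total external benefit = MEB × q_m = 4.0 × 5.1961 = 20.7844.

$20.8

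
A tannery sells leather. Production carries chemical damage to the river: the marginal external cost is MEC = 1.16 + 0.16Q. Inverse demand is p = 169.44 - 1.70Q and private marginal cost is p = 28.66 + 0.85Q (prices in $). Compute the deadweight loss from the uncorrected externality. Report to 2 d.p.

Market equilibrium (private): 28.66 + 0.85Q = 169.44 - 1.70Q → Q_m = 55.2078.
Social marginal cost = private MC + MEC = 29.82 + 1.01Q.
Set SMC = demand: 29.82 + 1.01Q = 169.44 - 1.70Q → Q* = 51.5203.
Height of the DWL triangle at Q_m is SMC(Q_m) − demand(Q_m) = MEC(Q_m) = 9.9933.
DWL = ½ × 3.6875 × 9.9933 = 18.4251.

DWL = $18.43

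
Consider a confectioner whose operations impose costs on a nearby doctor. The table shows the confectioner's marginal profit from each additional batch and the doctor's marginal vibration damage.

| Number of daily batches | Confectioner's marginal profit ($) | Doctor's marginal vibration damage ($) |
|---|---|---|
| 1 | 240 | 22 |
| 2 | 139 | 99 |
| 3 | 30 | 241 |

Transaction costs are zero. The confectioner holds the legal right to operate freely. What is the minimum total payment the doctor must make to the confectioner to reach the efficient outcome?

$30

Left alone the confectioner would choose level 3 (marginal profit stays positive).
Efficient level: k* = 2 (marginal profit ≥ marginal vibration damage through 2).
The doctor must at least cover the confectioner's forgone profit from cutting 3→2: 30 = 30.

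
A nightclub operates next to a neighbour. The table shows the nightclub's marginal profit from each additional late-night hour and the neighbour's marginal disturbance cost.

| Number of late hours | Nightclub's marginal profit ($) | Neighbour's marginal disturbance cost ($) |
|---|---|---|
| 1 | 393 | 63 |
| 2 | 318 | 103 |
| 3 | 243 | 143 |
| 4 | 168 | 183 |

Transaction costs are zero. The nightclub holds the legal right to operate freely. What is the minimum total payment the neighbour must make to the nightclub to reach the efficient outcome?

$168

Left alone the nightclub would choose level 4 (marginal profit stays positive).
Efficient level: k* = 3 (marginal profit ≥ marginal disturbance cost through 3).
The neighbour must at least cover the nightclub's forgone profit from cutting 4→3: 168 = 168.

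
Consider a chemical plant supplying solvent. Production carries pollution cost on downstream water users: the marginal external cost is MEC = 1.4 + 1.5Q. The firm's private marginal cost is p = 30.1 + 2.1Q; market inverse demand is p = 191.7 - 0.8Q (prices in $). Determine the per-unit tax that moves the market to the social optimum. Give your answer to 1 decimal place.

tax = $56.0 per unit

Social marginal cost = private MC + MEC = 31.5 + 3.6Q.
Set SMC = demand: 31.5 + 3.6Q = 191.7 - 0.8Q → Q* = 36.4091.
The Pigouvian tax equals MEC at Q*: 1.4 + 1.5×36.4091 = 56.0137.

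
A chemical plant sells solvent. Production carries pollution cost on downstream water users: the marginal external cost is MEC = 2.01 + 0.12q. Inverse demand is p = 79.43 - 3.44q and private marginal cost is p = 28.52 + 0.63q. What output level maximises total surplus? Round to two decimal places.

Social marginal cost = private MC + MEC = 30.53 + 0.75q.
Set SMC = demand: 30.53 + 0.75q = 79.43 - 3.44q → q* = 11.6706.

q* = 11.67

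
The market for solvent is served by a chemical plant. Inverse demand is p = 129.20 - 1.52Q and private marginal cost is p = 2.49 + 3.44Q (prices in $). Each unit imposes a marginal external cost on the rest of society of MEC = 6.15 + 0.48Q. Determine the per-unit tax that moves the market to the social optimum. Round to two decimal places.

tax = $16.79 per unit

Social marginal cost = private MC + MEC = 8.64 + 3.92Q.
Set SMC = demand: 8.64 + 3.92Q = 129.20 - 1.52Q → Q* = 22.1618.
The Pigouvian tax equals MEC at Q*: 6.15 + 0.48×22.1618 = 16.7877.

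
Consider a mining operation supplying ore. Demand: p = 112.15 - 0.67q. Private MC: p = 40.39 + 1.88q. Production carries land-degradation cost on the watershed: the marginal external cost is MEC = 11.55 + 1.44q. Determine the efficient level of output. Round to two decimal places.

Social marginal cost = private MC + MEC = 51.94 + 3.32q.
Set SMC = demand: 51.94 + 3.32q = 112.15 - 0.67q → q* = 15.0902.

q* = 15.09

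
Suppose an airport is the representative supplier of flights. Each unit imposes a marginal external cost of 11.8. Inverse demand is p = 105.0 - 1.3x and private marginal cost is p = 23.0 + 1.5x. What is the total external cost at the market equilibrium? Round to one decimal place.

345.6

Market equilibrium (private): 23.0 + 1.5x = 105.0 - 1.3x → x_m = 29.2857.
Total external cost = MEC × x_m = 11.8 × 29.2857 = 345.5713.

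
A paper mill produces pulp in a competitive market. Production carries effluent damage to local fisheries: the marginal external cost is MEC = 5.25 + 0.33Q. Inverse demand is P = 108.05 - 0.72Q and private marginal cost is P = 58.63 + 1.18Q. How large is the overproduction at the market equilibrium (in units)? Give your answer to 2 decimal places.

Market equilibrium (private): 58.63 + 1.18Q = 108.05 - 0.72Q → Q_m = 26.0105.
Social marginal cost = private MC + MEC = 63.88 + 1.51Q.
Set SMC = demand: 63.88 + 1.51Q = 108.05 - 0.72Q → Q* = 19.8072.
Gap = |26.0105 − 19.8072| = 6.2033.

6.20 units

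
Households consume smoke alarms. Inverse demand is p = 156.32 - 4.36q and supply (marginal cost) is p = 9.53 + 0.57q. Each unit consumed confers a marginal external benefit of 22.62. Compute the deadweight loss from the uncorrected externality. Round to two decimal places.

Market equilibrium (private): 9.53 + 0.57q = 156.32 - 4.36q → q_m = 29.7748.
Social marginal benefit = demand + MEB = 178.94 - 4.36q.
Set SMB = MC: 178.94 - 4.36q = 9.53 + 0.57q → q* = 34.3631.
The loss is the area between SMB and MC from q* to q_m; with linear curves that's a triangle of height MEB(q_m).
DWL = ½ × 4.5883 × 22.6200 = 51.8937.

DWL = 51.89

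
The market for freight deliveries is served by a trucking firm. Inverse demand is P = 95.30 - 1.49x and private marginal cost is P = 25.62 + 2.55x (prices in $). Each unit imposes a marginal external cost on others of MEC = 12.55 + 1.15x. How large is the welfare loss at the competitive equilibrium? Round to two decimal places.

DWL = $101.04

Market equilibrium (private): 25.62 + 2.55x = 95.30 - 1.49x → x_m = 17.2475.
Social marginal cost = private MC + MEC = 38.17 + 3.70x.
Set SMC = demand: 38.17 + 3.70x = 95.30 - 1.49x → x* = 11.0077.
Between x* and x_m the wedge SMC − demand runs linearly from 0 to MEC(x_m), so the loss is a triangle.
DWL = ½ × 6.2398 × 32.3847 = 101.0370.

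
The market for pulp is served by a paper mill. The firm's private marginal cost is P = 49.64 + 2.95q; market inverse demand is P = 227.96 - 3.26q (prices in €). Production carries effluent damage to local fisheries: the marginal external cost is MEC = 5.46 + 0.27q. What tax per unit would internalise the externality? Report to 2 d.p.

tax = €12.66 per unit

Social marginal cost = private MC + MEC = 55.10 + 3.22q.
Set SMC = demand: 55.10 + 3.22q = 227.96 - 3.26q → q* = 26.6759.
The Pigouvian tax equals MEC at q*: 5.46 + 0.27×26.6759 = 12.6625.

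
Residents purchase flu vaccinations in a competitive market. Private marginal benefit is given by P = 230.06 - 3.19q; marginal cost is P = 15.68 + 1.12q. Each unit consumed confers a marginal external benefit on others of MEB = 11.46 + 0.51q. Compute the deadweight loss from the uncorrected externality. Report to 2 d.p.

Market equilibrium (private): 15.68 + 1.12q = 230.06 - 3.19q → q_m = 49.7401.
Social marginal benefit = demand + MEB = 241.52 - 2.68q.
Set SMB = MC: 241.52 - 2.68q = 15.68 + 1.12q → q* = 59.4316.
Height of the DWL triangle at q_m is SMB(q_m) − MC(q_m) = MEB(q_m) = 36.8275.
DWL = ½ × 9.6915 × 36.8275 = 178.4569.

DWL = 178.46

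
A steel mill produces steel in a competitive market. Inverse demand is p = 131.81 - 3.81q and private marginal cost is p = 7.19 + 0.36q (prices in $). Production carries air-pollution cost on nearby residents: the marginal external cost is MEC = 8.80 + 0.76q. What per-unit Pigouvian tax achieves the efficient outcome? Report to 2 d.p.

tax = $26.65 per unit

Social marginal cost = private MC + MEC = 15.99 + 1.12q.
Set SMC = demand: 15.99 + 1.12q = 131.81 - 3.81q → q* = 23.4929.
The Pigouvian tax equals MEC at q*: 8.80 + 0.76×23.4929 = 26.6546.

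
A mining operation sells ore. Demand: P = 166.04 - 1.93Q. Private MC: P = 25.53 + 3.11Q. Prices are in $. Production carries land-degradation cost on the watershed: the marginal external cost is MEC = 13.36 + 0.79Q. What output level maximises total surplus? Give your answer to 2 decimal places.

Social marginal cost = private MC + MEC = 38.89 + 3.90Q.
Set SMC = demand: 38.89 + 3.90Q = 166.04 - 1.93Q → Q* = 21.8096.

Q* = 21.81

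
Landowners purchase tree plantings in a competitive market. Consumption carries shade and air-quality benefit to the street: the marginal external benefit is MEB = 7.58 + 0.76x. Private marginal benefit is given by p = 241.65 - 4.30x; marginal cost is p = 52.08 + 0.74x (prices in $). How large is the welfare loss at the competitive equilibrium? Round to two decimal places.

Market equilibrium (private): 52.08 + 0.74x = 241.65 - 4.30x → x_m = 37.6131.
Social marginal benefit = demand + MEB = 249.23 - 3.54x.
Set SMB = MC: 249.23 - 3.54x = 52.08 + 0.74x → x* = 46.0631.
Between x* and x_m the wedge SMB − MC runs linearly from 0 to MEB(x_m), so the loss is a triangle.
DWL = ½ × 8.4500 × 36.1660 = 152.8014.

DWL = $152.80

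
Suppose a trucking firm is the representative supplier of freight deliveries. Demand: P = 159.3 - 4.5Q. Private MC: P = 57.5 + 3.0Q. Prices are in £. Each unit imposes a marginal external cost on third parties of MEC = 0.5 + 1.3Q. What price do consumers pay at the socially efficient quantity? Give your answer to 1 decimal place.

Social marginal cost = private MC + MEC = 58.0 + 4.3Q.
Set SMC = demand: 58.0 + 4.3Q = 159.3 - 4.5Q → Q* = 11.5114.
Consumer price on the demand curve at Q*: 159.3 − 4.5×11.5114 = 107.4987.

P = £107.5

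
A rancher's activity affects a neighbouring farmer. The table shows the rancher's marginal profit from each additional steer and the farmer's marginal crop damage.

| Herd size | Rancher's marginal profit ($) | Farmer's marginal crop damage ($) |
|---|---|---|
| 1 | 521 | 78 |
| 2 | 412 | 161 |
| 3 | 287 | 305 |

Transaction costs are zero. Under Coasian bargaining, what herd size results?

Bargaining reaches the level where marginal profit last exceeds marginal crop damage.
That holds through level 2 (412 ≥ 161) but not at 3 (287 < 305).

2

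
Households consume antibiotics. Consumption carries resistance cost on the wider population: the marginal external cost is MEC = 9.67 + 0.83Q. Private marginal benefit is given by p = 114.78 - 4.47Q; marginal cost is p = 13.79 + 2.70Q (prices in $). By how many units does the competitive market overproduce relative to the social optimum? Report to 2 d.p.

2.67 units

Market equilibrium (private): 13.79 + 2.70Q = 114.78 - 4.47Q → Q_m = 14.0851.
Social marginal benefit = demand − MEC = 105.11 - 5.30Q.
Set SMB = MC: 105.11 - 5.30Q = 13.79 + 2.70Q → Q* = 11.4150.
Gap = |14.0851 − 11.4150| = 2.6701.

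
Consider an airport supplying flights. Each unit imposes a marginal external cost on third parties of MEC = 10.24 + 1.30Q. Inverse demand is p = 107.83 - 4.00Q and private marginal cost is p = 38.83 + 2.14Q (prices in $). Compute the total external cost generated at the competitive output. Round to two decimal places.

$197.16

Market equilibrium (private): 38.83 + 2.14Q = 107.83 - 4.00Q → Q_m = 11.2378.
Total external cost = ∫₀^{Q_m} (10.24 + 1.30Q) dQ = 10.24×11.2378 + ½×1.30×11.2378² = 197.1624.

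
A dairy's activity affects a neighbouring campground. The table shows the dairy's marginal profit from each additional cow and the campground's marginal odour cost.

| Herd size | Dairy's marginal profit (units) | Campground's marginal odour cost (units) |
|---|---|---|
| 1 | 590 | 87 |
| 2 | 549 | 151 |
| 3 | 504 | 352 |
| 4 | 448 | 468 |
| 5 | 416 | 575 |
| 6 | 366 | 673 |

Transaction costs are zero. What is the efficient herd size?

3

Bargaining reaches the level where marginal profit last exceeds marginal odour cost.
That holds through level 3 (504 ≥ 352) but not at 4 (448 < 468).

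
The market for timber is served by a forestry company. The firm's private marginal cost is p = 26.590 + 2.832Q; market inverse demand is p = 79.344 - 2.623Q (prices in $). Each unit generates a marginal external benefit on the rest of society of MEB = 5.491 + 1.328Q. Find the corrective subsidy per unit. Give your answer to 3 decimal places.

Social marginal cost = private MC − MEB = 21.099 + 1.504Q.
Set SMC = demand: 21.099 + 1.504Q = 79.344 - 2.623Q → Q* = 14.1132.
The Pigouvian subsidy equals MEB at Q*: 5.491 + 1.328×14.1132 = 24.2333.

subsidy = $24.233 per unit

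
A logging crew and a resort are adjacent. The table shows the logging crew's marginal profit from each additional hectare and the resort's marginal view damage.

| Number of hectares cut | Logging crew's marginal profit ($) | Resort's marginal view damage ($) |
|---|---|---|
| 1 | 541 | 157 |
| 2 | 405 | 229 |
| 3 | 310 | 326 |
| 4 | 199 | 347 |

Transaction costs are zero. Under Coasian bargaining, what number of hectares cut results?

2

Bargaining reaches the level where marginal profit last exceeds marginal view damage.
That holds through level 2 (405 ≥ 229) but not at 3 (310 < 326).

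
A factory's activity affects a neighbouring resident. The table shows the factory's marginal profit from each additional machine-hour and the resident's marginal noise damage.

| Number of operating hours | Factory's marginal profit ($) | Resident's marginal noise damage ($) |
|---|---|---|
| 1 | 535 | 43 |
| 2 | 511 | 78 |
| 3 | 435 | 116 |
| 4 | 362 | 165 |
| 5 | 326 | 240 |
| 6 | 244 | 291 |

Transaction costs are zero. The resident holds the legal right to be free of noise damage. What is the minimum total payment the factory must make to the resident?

Efficient level: marginal profit ≥ marginal noise damage through level 5, so k* = 5.
With the resident holding the right, the factory must at least compensate total damage at k*: 43 + 78 + 116 + 165 + 240 = 642.

$642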